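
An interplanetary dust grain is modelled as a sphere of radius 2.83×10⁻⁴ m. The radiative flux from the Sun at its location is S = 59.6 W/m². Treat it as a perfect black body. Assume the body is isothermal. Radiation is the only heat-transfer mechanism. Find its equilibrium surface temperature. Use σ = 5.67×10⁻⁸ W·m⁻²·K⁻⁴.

At equilibrium, absorbed power = emitted power.
Absorbing cross-section = πr² = 2.516×10⁻⁷ m²; emitting surface = 4πr² = 1.006×10⁻⁶ m² (ratio 4).
S·A_cross = εσ·A_surf·T⁴  ⇒  T⁴ = S/(4σ).
T⁴ = 1.00·59.6/(4·5.67×10⁻⁸) = 2.628×10⁸ K⁴.
T = (2.628×10⁸)^(1/4).

T ≈ 127 K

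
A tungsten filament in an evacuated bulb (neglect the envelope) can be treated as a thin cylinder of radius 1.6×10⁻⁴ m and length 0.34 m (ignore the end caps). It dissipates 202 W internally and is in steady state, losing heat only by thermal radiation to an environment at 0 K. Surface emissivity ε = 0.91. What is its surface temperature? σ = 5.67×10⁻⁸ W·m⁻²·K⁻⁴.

Steady state: internal power = radiated power, P = εσA T⁴.
Radiating area A = 2πrL = 3.418×10⁻⁴ m².
T⁴ = P/(εσA) = 202/(0.91·5.67×10⁻⁸·3.418×10⁻⁴) = 1.145×10¹³ K⁴.
T = (1.145×10¹³)^(1/4).

T ≈ 1840 K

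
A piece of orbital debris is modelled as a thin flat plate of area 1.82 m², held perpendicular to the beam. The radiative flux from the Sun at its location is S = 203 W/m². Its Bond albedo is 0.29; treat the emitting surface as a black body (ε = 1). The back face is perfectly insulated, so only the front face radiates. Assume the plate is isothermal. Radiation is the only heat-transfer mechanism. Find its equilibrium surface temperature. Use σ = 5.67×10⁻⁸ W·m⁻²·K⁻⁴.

T ≈ 225 K

At equilibrium, absorbed power = emitted power.
Absorbing cross-section = A = 1.820 m²; emitting surface = A = 1.820 m² (ratio 1).
(1−a)S·A_cross = εσ·A_surf·T⁴  ⇒  T⁴ = (1−a)S/(1σ).
T⁴ = 0.710·203/(1·5.67×10⁻⁸) = 2.542×10⁹ K⁴.
T = (2.542×10⁹)^(1/4).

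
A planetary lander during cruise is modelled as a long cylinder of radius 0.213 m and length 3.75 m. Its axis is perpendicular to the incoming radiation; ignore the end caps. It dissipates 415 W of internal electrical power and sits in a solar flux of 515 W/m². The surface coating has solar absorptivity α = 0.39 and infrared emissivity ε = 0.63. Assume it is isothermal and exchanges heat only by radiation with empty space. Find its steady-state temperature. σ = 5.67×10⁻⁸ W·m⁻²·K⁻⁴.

At steady state, absorbed solar power + internal power = radiated power.
Absorbed: α·S·A_cross = 0.39·515·1.597 = 320.9 W (cross-section 2rL).
Total input = 320.9 + 415 = 735.9 W.
Radiated: εσ·A_surf·T⁴ with A_surf = 2πrL = 5.019 m².
T⁴ = 735.9/(0.63·5.67×10⁻⁸·5.019) = 4.105×10⁹ K⁴.

T ≈ 253 K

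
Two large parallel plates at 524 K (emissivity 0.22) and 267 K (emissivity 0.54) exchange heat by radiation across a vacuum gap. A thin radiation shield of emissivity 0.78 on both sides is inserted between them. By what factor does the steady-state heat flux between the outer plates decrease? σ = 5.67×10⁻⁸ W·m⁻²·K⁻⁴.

Without shield: q₀ = σΔ(T⁴)/(1/ε₁+1/ε₂−1) with denominator 5.397.
With shield the two gaps are in series; the resistances add: (1/ε₁+1/ε_s−1)+(1/ε_s+1/ε₂−1) = 4.828+2.134 = 6.961.
Heat-flux ratio q₀/q = 6.961/5.397.

factor ≈ 1.29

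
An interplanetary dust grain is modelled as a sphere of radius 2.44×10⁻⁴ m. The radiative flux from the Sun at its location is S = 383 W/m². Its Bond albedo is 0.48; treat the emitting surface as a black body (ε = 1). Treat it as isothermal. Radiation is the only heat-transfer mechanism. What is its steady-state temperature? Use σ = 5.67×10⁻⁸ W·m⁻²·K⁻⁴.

T ≈ 172 K

At equilibrium, absorbed power = emitted power.
Absorbing cross-section = πr² = 1.870×10⁻⁷ m²; emitting surface = 4πr² = 7.482×10⁻⁷ m² (ratio 4).
(1−a)S·A_cross = εσ·A_surf·T⁴  ⇒  T⁴ = (1−a)S/(4σ).
T⁴ = 0.520·383/(4·5.67×10⁻⁸) = 8.781×10⁸ K⁴.
T = (8.781×10⁸)^(1/4).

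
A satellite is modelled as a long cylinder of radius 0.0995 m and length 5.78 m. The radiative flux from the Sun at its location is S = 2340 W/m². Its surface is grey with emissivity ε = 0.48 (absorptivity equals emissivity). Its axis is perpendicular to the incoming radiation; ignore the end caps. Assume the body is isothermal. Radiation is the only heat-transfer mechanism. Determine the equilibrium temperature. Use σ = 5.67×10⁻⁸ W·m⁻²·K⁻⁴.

At equilibrium, absorbed power = emitted power.
Absorbing cross-section = 2rL = 1.150 m²; emitting surface = 2πrL = 3.614 m² (ratio π).
εS·A_cross = εσ·A_surf·T⁴  ⇒  T⁴ = S/(πσ)   (ε cancels).
T⁴ = 2340/(π·5.67×10⁻⁸) = 1.314×10¹⁰ K⁴.
T = (1.314×10¹⁰)^(1/4).

T ≈ 339 K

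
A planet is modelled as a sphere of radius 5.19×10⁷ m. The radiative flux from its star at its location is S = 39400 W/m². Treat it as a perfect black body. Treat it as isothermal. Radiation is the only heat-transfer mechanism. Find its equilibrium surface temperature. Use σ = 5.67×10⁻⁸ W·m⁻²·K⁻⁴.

T ≈ 646 K

At equilibrium, absorbed power = emitted power.
Absorbing cross-section = πr² = 8.462×10¹⁵ m²; emitting surface = 4πr² = 3.385×10¹⁶ m² (ratio 4).
S·A_cross = εσ·A_surf·T⁴  ⇒  T⁴ = S/(4σ).
T⁴ = 1.00·39400/(4·5.67×10⁻⁸) = 1.737×10¹¹ K⁴.
T = (1.737×10¹¹)^(1/4).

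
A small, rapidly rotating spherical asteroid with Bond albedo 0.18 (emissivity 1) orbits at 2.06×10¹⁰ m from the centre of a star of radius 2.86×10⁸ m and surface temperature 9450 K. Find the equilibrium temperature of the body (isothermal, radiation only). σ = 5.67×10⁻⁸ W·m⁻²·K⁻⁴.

The star's surface emits σT_*⁴; at distance d the flux is S = σT_*⁴(R_*/d)².
S = 5.67×10⁻⁸·(9450)⁴·(2.86×10⁸/2.06×10¹⁰)² = 87160 W/m².
For an isothermal sphere T⁴ = (1−a)S/(4σ) = 3.151×10¹¹ K⁴.

T ≈ 749 K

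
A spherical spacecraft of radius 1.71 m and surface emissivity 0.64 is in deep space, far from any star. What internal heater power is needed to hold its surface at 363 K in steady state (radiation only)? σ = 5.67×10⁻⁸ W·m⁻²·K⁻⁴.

P ≈ 23200 W

P = εσ·4πr²·T⁴.
4πr² = 36.75 m²; T⁴ = 1.736×10¹⁰ K⁴.
P = 0.64·5.67×10⁻⁸·36.75·1.736×10¹⁰.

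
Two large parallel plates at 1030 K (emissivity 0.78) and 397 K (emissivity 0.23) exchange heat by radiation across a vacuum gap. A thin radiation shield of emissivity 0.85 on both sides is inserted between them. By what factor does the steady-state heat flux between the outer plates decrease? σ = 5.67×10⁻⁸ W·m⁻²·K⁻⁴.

factor ≈ 1.29

Without shield: q₀ = σΔ(T⁴)/(1/ε₁+1/ε₂−1) with denominator 4.630.
With shield the two gaps are in series; the resistances add: (1/ε₁+1/ε_s−1)+(1/ε_s+1/ε₂−1) = 1.459+4.524 = 5.983.
Heat-flux ratio q₀/q = 5.983/4.630.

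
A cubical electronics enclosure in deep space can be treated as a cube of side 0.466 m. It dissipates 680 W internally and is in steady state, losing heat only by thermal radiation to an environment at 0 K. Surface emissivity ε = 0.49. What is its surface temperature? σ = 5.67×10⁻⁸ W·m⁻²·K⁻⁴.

T ≈ 370 K

Steady state: internal power = radiated power, P = εσA T⁴.
Radiating area A = 6L² = 1.303 m².
T⁴ = P/(εσA) = 680/(0.49·5.67×10⁻⁸·1.303) = 1.878×10¹⁰ K⁴.
T = (1.878×10¹⁰)^(1/4).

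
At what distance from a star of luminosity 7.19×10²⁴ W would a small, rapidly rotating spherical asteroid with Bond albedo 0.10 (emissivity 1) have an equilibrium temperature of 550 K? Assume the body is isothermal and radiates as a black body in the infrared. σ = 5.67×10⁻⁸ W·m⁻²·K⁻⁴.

d ≈ 4.98×10⁹ m

For an isothermal black-emitting sphere, (1−a)S·πr² = σ·4πr²·T⁴ ⇒ S = 4σT⁴/(1−a).
S = 4·5.67×10⁻⁸·(550)⁴/0.900 = 23060 W/m².
Flux falls as S = L/(4πd²), so d = √(L/(4πS)) = √(7.19×10²⁴/(4π·23060)).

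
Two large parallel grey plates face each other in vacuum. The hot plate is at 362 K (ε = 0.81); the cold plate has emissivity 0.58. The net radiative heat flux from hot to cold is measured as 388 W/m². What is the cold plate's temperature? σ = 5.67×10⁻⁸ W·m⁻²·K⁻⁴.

T₂ ≈ 248 K

q = σ(T₁⁴ − T₂⁴)/(1/ε₁ + 1/ε₂ − 1); denominator = 1.959.
T₂⁴ = T₁⁴ − q·(1/ε₁+1/ε₂−1)/σ = 1.717×10¹⁰ − 388·1.959/5.67×10⁻⁸
    = 3.769×10⁹ K⁴.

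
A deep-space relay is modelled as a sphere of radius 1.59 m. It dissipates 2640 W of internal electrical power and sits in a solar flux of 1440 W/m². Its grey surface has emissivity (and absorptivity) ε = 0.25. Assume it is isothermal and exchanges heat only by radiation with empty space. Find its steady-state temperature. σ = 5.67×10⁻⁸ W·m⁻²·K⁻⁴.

T ≈ 332 K

At steady state, absorbed solar power + internal power = radiated power.
Absorbed: α·S·A_cross = 0.25·1440·7.942 = 2859 W (cross-section πr²).
Total input = 2859 + 2640 = 5499 W.
Radiated: εσ·A_surf·T⁴ with A_surf = 4πr² = 31.77 m².
T⁴ = 5499/(0.25·5.67×10⁻⁸·31.77) = 1.221×10¹⁰ K⁴.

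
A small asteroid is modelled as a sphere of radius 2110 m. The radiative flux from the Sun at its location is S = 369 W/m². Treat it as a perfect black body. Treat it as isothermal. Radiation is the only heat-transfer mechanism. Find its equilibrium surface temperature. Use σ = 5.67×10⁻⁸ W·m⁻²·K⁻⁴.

T ≈ 201 K

At equilibrium, absorbed power = emitted power.
Absorbing cross-section = πr² = 1.399×10⁷ m²; emitting surface = 4πr² = 5.595×10⁷ m² (ratio 4).
S·A_cross = εσ·A_surf·T⁴  ⇒  T⁴ = S/(4σ).
T⁴ = 1.00·369/(4·5.67×10⁻⁸) = 1.627×10⁹ K⁴.
T = (1.627×10⁹)^(1/4).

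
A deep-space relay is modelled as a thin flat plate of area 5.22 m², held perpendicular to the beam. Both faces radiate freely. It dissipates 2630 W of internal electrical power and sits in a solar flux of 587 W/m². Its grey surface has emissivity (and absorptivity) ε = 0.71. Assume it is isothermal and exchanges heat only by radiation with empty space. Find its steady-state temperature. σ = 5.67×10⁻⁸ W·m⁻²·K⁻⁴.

At steady state, absorbed solar power + internal power = radiated power.
Absorbed: α·S·A_cross = 0.71·587·5.220 = 2176 W (cross-section A).
Total input = 2176 + 2630 = 4806 W.
Radiated: εσ·A_surf·T⁴ with A_surf = 2A = 10.44 m².
T⁴ = 4806/(0.71·5.67×10⁻⁸·10.44) = 1.143×10¹⁰ K⁴.

T ≈ 327 K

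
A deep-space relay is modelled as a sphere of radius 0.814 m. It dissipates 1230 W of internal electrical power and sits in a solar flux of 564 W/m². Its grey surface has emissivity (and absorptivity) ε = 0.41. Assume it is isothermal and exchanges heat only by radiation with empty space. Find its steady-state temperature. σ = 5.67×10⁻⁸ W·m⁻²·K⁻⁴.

T ≈ 307 K

At steady state, absorbed solar power + internal power = radiated power.
Absorbed: α·S·A_cross = 0.41·564·2.082 = 481.4 W (cross-section πr²).
Total input = 481.4 + 1230 = 1711 W.
Radiated: εσ·A_surf·T⁴ with A_surf = 4πr² = 8.326 m².
T⁴ = 1711/(0.41·5.67×10⁻⁸·8.326) = 8.841×10⁹ K⁴.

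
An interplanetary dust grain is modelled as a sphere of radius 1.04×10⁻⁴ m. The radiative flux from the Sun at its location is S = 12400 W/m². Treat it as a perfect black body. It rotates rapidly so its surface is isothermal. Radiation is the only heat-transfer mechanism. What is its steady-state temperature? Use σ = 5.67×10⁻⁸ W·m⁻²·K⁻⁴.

At equilibrium, absorbed power = emitted power.
Absorbing cross-section = πr² = 3.398×10⁻⁸ m²; emitting surface = 4πr² = 1.359×10⁻⁷ m² (ratio 4).
S·A_cross = εσ·A_surf·T⁴  ⇒  T⁴ = S/(4σ).
T⁴ = 1.00·12400/(4·5.67×10⁻⁸) = 5.467×10¹⁰ K⁴.
T = (5.467×10¹⁰)^(1/4).

T ≈ 484 K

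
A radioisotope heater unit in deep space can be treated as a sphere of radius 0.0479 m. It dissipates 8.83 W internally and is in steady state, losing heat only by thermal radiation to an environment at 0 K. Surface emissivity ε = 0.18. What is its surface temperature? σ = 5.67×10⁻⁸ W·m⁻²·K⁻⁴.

T ≈ 416 K

Steady state: internal power = radiated power, P = εσA T⁴.
Radiating area A = 4πr² = 0.02883 m².
T⁴ = P/(εσA) = 8.83/(0.18·5.67×10⁻⁸·0.02883) = 3.001×10¹⁰ K⁴.
T = (3.001×10¹⁰)^(1/4).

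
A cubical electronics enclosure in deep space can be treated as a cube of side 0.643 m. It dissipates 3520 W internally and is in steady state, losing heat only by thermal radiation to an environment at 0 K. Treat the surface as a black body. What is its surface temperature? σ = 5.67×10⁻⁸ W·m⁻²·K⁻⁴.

Steady state: internal power = radiated power, P = εσA T⁴.
Radiating area A = 6L² = 2.481 m².
T⁴ = P/(εσA) = 3520/(1.0·5.67×10⁻⁸·2.481) = 2.503×10¹⁰ K⁴.
T = (2.503×10¹⁰)^(1/4).

T ≈ 398 K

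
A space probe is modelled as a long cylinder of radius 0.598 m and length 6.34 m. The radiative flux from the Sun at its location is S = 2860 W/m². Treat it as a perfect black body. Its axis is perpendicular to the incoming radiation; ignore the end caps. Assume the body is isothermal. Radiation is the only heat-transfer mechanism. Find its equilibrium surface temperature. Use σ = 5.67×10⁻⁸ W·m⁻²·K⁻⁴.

At equilibrium, absorbed power = emitted power.
Absorbing cross-section = 2rL = 7.583 m²; emitting surface = 2πrL = 23.82 m² (ratio π).
S·A_cross = εσ·A_surf·T⁴  ⇒  T⁴ = S/(πσ).
T⁴ = 1.00·2860/(π·5.67×10⁻⁸) = 1.606×10¹⁰ K⁴.
T = (1.606×10¹⁰)^(1/4).

T ≈ 356 K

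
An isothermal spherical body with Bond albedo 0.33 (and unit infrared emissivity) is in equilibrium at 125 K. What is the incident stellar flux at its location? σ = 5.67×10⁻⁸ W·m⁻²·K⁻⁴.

S ≈ 82.6 W/m²

(1−a)S·πr² = σ·4πr²·T⁴ ⇒ S = 4σT⁴/(1−a).
S = 4·5.67×10⁻⁸·2.441×10⁸/0.670.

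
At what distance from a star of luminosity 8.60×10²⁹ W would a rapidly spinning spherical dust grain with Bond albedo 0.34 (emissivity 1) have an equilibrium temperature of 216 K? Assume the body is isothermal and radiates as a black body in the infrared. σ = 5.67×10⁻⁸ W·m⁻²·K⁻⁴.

d ≈ 9.57×10¹² m

For an isothermal black-emitting sphere, (1−a)S·πr² = σ·4πr²·T⁴ ⇒ S = 4σT⁴/(1−a).
S = 4·5.67×10⁻⁸·(216)⁴/0.660 = 748.0 W/m².
Flux falls as S = L/(4πd²), so d = √(L/(4πS)) = √(8.60×10²⁹/(4π·748.0)).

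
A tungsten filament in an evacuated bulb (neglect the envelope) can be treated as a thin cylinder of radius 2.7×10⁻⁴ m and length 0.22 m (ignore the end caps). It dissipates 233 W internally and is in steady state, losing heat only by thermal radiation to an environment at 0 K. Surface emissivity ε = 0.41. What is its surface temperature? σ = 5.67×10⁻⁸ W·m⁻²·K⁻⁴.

T ≈ 2280 K

Steady state: internal power = radiated power, P = εσA T⁴.
Radiating area A = 2πrL = 3.732×10⁻⁴ m².
T⁴ = P/(εσA) = 233/(0.41·5.67×10⁻⁸·3.732×10⁻⁴) = 2.685×10¹³ K⁴.
T = (2.685×10¹³)^(1/4).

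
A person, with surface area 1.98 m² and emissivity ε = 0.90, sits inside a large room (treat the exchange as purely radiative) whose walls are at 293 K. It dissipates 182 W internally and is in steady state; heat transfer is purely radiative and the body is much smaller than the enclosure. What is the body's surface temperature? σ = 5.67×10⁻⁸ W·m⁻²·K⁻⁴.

For a small grey body in a large enclosure, net radiated power = εσA(T⁴ − T_w⁴).
Steady state: P = εσA(T⁴ − T_w⁴) with A = 1.98 m².
T⁴ = P/(εσA) + T_w⁴ = 182/(0.90·5.67×10⁻⁸·1.980) + (293)⁴
    = 1.801×10⁹ + 7.370×10⁹ = 9.171×10⁹ K⁴.

T ≈ 309 K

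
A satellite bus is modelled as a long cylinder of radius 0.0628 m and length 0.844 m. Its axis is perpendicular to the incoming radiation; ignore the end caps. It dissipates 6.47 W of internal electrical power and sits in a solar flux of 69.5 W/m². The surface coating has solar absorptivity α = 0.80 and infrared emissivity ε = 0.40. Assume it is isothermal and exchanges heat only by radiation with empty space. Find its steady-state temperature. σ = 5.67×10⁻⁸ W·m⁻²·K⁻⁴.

At steady state, absorbed solar power + internal power = radiated power.
Absorbed: α·S·A_cross = 0.80·69.5·0.1060 = 5.894 W (cross-section 2rL).
Total input = 5.894 + 6.47 = 12.36 W.
Radiated: εσ·A_surf·T⁴ with A_surf = 2πrL = 0.3330 m².
T⁴ = 12.36/(0.40·5.67×10⁻⁸·0.3330) = 1.637×10⁹ K⁴.

T ≈ 201 K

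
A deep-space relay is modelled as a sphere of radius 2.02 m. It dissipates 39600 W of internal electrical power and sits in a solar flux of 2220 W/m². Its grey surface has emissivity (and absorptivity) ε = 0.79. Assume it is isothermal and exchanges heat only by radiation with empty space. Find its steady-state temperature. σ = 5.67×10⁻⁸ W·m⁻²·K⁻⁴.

T ≈ 405 K

At steady state, absorbed solar power + internal power = radiated power.
Absorbed: α·S·A_cross = 0.79·2220·12.82 = 22480 W (cross-section πr²).
Total input = 22480 + 39600 = 62080 W.
Radiated: εσ·A_surf·T⁴ with A_surf = 4πr² = 51.28 m².
T⁴ = 62080/(0.79·5.67×10⁻⁸·51.28) = 2.703×10¹⁰ K⁴.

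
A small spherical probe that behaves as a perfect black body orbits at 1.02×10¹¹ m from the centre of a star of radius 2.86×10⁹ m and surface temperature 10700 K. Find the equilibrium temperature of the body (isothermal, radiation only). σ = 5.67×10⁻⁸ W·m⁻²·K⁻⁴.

The star's surface emits σT_*⁴; at distance d the flux is S = σT_*⁴(R_*/d)².
S = 5.67×10⁻⁸·(10700)⁴·(2.86×10⁹/1.02×10¹¹)² = 5.843×10⁵ W/m².
For an isothermal sphere T⁴ = (1−a)S/(4σ) = 2.576×10¹² K⁴.

T ≈ 1270 K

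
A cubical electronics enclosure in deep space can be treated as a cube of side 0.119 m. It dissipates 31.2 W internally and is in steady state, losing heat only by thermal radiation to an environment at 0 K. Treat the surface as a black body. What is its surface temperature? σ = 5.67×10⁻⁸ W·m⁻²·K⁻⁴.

Steady state: internal power = radiated power, P = εσA T⁴.
Radiating area A = 6L² = 0.08497 m².
T⁴ = P/(εσA) = 31.2/(1.0·5.67×10⁻⁸·0.08497) = 6.476×10⁹ K⁴.
T = (6.476×10⁹)^(1/4).

T ≈ 284 K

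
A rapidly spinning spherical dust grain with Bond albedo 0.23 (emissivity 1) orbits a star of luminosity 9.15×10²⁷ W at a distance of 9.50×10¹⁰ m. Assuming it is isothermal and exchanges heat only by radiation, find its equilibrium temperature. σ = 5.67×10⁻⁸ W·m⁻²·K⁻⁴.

T ≈ 723 K

First find the stellar flux at distance d: S = L/(4πd²) = 9.15×10²⁷/(4π·(9.50×10¹⁰)²) = 80680 W/m².
For an isothermal sphere, absorbed (1−a)S·πr² = emitted σ·4πr²·T⁴, so T⁴ = (1−a)S/(4σ).
T⁴ = 0.770·80680/(4·5.67×10⁻⁸) = 2.739×10¹¹ K⁴.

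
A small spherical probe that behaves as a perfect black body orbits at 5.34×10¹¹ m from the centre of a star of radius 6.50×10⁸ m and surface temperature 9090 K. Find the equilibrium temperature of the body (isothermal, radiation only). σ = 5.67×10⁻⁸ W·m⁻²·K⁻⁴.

The star's surface emits σT_*⁴; at distance d the flux is S = σT_*⁴(R_*/d)².
S = 5.67×10⁻⁸·(9090)⁴·(6.50×10⁸/5.34×10¹¹)² = 573.6 W/m².
For an isothermal sphere T⁴ = (1−a)S/(4σ) = 2.529×10⁹ K⁴.

T ≈ 224 K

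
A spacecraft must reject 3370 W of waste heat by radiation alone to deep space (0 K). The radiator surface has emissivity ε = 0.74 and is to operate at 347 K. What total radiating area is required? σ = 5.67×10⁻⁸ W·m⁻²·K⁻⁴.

P = εσA T⁴ ⇒ A = P/(εσT⁴).
T⁴ = 1.450×10¹⁰ K⁴.
A = 3370/(0.74 × 5.67×10⁻⁸ × 1.450×10¹⁰).

A ≈ 5.54 m²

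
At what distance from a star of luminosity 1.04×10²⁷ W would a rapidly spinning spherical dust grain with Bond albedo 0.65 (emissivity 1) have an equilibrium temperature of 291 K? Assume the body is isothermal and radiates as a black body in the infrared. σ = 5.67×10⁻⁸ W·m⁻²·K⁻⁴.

d ≈ 1.33×10¹¹ m

For an isothermal black-emitting sphere, (1−a)S·πr² = σ·4πr²·T⁴ ⇒ S = 4σT⁴/(1−a).
S = 4·5.67×10⁻⁸·(291)⁴/0.350 = 4647 W/m².
Flux falls as S = L/(4πd²), so d = √(L/(4πS)) = √(1.04×10²⁷/(4π·4647)).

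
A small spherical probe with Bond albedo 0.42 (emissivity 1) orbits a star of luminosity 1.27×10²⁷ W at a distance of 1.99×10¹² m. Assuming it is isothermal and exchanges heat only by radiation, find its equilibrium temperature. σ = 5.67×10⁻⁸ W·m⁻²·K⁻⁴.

T ≈ 89.9 K

First find the stellar flux at distance d: S = L/(4πd²) = 1.27×10²⁷/(4π·(1.99×10¹²)²) = 25.52 W/m².
For an isothermal sphere, absorbed (1−a)S·πr² = emitted σ·4πr²·T⁴, so T⁴ = (1−a)S/(4σ).
T⁴ = 0.580·25.52/(4·5.67×10⁻⁸) = 6.526×10⁷ K⁴.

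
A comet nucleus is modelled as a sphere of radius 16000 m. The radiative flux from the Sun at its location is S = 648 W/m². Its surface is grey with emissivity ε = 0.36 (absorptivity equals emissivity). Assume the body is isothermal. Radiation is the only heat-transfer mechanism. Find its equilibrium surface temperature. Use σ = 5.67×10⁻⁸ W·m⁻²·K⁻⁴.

T ≈ 231 K

At equilibrium, absorbed power = emitted power.
Absorbing cross-section = πr² = 8.042×10⁸ m²; emitting surface = 4πr² = 3.217×10⁹ m² (ratio 4).
εS·A_cross = εσ·A_surf·T⁴  ⇒  T⁴ = S/(4σ)   (ε cancels).
T⁴ = 648/(4·5.67×10⁻⁸) = 2.857×10⁹ K⁴.
T = (2.857×10⁹)^(1/4).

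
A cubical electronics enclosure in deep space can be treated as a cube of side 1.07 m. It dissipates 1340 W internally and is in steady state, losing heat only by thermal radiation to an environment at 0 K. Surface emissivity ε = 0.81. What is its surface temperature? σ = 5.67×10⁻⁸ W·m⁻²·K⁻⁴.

Steady state: internal power = radiated power, P = εσA T⁴.
Radiating area A = 6L² = 6.869 m².
T⁴ = P/(εσA) = 1340/(0.81·5.67×10⁻⁸·6.869) = 4.247×10⁹ K⁴.
T = (4.247×10⁹)^(1/4).

T ≈ 255 K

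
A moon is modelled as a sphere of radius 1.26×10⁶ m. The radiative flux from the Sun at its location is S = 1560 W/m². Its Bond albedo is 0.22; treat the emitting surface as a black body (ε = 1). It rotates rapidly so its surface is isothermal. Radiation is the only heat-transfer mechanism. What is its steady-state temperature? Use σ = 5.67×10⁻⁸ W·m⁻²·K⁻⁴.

T ≈ 271 K

At equilibrium, absorbed power = emitted power.
Absorbing cross-section = πr² = 4.988×10¹² m²; emitting surface = 4πr² = 1.995×10¹³ m² (ratio 4).
(1−a)S·A_cross = εσ·A_surf·T⁴  ⇒  T⁴ = (1−a)S/(4σ).
T⁴ = 0.780·1560/(4·5.67×10⁻⁸) = 5.365×10⁹ K⁴.
T = (5.365×10⁹)^(1/4).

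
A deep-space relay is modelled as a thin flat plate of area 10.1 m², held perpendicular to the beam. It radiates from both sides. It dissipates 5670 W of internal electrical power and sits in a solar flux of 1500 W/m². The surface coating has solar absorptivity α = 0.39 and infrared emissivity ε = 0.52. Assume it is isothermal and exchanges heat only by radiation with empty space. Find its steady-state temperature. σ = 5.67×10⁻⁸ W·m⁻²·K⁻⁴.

At steady state, absorbed solar power + internal power = radiated power.
Absorbed: α·S·A_cross = 0.39·1500·10.10 = 5908 W (cross-section A).
Total input = 5908 + 5670 = 11580 W.
Radiated: εσ·A_surf·T⁴ with A_surf = 2A = 20.20 m².
T⁴ = 11580/(0.52·5.67×10⁻⁸·20.20) = 1.944×10¹⁰ K⁴.

T ≈ 373 K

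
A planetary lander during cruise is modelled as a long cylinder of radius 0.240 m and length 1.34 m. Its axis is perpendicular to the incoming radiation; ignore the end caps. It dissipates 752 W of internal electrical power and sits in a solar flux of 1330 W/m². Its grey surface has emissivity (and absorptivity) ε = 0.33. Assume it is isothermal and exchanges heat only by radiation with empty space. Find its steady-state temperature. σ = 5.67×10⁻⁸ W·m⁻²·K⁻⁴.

T ≈ 407 K

At steady state, absorbed solar power + internal power = radiated power.
Absorbed: α·S·A_cross = 0.33·1330·0.6432 = 282.3 W (cross-section 2rL).
Total input = 282.3 + 752 = 1034 W.
Radiated: εσ·A_surf·T⁴ with A_surf = 2πrL = 2.021 m².
T⁴ = 1034/(0.33·5.67×10⁻⁸·2.021) = 2.736×10¹⁰ K⁴.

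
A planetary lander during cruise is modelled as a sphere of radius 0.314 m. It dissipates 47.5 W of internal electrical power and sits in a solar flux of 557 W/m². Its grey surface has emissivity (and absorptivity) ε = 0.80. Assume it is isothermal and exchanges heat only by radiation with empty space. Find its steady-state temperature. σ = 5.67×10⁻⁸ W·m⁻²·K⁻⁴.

At steady state, absorbed solar power + internal power = radiated power.
Absorbed: α·S·A_cross = 0.80·557·0.3097 = 138.0 W (cross-section πr²).
Total input = 138.0 + 47.5 = 185.5 W.
Radiated: εσ·A_surf·T⁴ with A_surf = 4πr² = 1.239 m².
T⁴ = 185.5/(0.80·5.67×10⁻⁸·1.239) = 3.301×10⁹ K⁴.

T ≈ 240 K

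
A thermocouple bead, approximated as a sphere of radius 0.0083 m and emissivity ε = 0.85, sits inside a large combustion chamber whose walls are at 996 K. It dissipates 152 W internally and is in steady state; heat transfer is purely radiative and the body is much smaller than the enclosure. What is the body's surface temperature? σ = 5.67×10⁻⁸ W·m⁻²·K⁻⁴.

T ≈ 1470 K

For a small grey body in a large enclosure, net radiated power = εσA(T⁴ − T_w⁴).
Steady state: P = εσA(T⁴ − T_w⁴) with A = 4πr² = 8.657×10⁻⁴ m².
T⁴ = P/(εσA) + T_w⁴ = 152/(0.85·5.67×10⁻⁸·8.657×10⁻⁴) + (996)⁴
    = 3.643×10¹² + 9.841×10¹¹ = 4.627×10¹² K⁴.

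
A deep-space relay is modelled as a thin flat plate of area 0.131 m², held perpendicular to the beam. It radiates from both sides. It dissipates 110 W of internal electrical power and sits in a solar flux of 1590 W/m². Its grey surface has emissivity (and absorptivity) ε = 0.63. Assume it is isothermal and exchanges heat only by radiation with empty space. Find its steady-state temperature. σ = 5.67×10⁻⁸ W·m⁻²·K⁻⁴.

At steady state, absorbed solar power + internal power = radiated power.
Absorbed: α·S·A_cross = 0.63·1590·0.1310 = 131.2 W (cross-section A).
Total input = 131.2 + 110 = 241.2 W.
Radiated: εσ·A_surf·T⁴ with A_surf = 2A = 0.2620 m².
T⁴ = 241.2/(0.63·5.67×10⁻⁸·0.2620) = 2.577×10¹⁰ K⁴.

T ≈ 401 K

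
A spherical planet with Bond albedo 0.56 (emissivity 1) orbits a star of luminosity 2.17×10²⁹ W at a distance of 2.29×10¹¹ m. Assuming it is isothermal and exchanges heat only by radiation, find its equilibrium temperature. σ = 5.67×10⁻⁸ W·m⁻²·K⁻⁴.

T ≈ 894 K

First find the stellar flux at distance d: S = L/(4πd²) = 2.17×10²⁹/(4π·(2.29×10¹¹)²) = 3.293×10⁵ W/m².
For an isothermal sphere, absorbed (1−a)S·πr² = emitted σ·4πr²·T⁴, so T⁴ = (1−a)S/(4σ).
T⁴ = 0.440·3.293×10⁵/(4·5.67×10⁻⁸) = 6.388×10¹¹ K⁴.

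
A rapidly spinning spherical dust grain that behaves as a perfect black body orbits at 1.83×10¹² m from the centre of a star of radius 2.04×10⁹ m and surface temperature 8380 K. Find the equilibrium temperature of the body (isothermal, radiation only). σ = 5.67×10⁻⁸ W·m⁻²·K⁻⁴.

T ≈ 198 K

The star's surface emits σT_*⁴; at distance d the flux is S = σT_*⁴(R_*/d)².
S = 5.67×10⁻⁸·(8380)⁴·(2.04×10⁹/1.83×10¹²)² = 347.5 W/m².
For an isothermal sphere T⁴ = (1−a)S/(4σ) = 1.532×10⁹ K⁴.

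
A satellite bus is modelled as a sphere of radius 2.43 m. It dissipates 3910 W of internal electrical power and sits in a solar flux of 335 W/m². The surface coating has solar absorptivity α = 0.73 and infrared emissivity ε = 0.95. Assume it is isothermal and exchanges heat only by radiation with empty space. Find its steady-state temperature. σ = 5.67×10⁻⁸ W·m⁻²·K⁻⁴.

At steady state, absorbed solar power + internal power = radiated power.
Absorbed: α·S·A_cross = 0.73·335·18.55 = 4537 W (cross-section πr²).
Total input = 4537 + 3910 = 8447 W.
Radiated: εσ·A_surf·T⁴ with A_surf = 4πr² = 74.20 m².
T⁴ = 8447/(0.95·5.67×10⁻⁸·74.20) = 2.113×10⁹ K⁴.

T ≈ 214 K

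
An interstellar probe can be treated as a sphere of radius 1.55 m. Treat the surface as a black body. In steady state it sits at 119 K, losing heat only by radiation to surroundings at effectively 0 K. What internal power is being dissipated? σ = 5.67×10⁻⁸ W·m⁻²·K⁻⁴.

Steady state: P = εσA T⁴.
A = 4πr² = 30.19 m²; T⁴ = (119)⁴ = 2.005×10⁸ K⁴.
P = 1.0 × 5.67×10⁻⁸ × 30.19 × 2.005×10⁸.

P ≈ 343 W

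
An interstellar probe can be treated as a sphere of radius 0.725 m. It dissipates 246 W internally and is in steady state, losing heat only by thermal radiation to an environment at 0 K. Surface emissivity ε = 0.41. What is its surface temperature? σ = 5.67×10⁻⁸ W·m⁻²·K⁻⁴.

T ≈ 200 K

Steady state: internal power = radiated power, P = εσA T⁴.
Radiating area A = 4πr² = 6.605 m².
T⁴ = P/(εσA) = 246/(0.41·5.67×10⁻⁸·6.605) = 1.602×10⁹ K⁴.
T = (1.602×10⁹)^(1/4).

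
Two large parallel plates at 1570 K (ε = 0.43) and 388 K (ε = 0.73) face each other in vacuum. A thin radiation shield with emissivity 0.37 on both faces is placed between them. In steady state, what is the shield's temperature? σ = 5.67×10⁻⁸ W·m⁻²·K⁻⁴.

In steady state the net flux on the hot side equals that on the cold side.
σ(T₁⁴−T_s⁴)/D₁ = σ(T_s⁴−T₂⁴)/D₂, with D₁ = 1/ε₁+1/ε_s−1 = 4.028, D₂ = 1/ε_s+1/ε₂−1 = 3.073.
Solve for T_s⁴: T_s⁴ = (D₂·T₁⁴ + D₁·T₂⁴)/(D₁+D₂) = 2.642×10¹² K⁴.

T_s ≈ 1270 K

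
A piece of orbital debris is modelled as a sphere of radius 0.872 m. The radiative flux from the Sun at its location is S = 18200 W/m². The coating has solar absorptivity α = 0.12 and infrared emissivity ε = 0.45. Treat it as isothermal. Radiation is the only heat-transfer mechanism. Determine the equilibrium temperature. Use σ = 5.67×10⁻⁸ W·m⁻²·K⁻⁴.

At equilibrium, absorbed power = emitted power.
Absorbing cross-section = πr² = 2.389 m²; emitting surface = 4πr² = 9.555 m² (ratio 4).
αS·A_cross = εσ·A_surf·T⁴  ⇒  T⁴ = αS/(ε·4σ).
T⁴ = 0.120·18200/(0.45·4·5.67×10⁻⁸) = 2.140×10¹⁰ K⁴.
T = (2.140×10¹⁰)^(1/4).

T ≈ 382 K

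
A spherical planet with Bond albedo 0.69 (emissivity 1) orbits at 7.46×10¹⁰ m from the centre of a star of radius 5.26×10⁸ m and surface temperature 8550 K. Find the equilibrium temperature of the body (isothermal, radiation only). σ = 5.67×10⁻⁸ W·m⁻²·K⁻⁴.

The star's surface emits σT_*⁴; at distance d the flux is S = σT_*⁴(R_*/d)².
S = 5.67×10⁻⁸·(8550)⁴·(5.26×10⁸/7.46×10¹⁰)² = 15060 W/m².
For an isothermal sphere T⁴ = (1−a)S/(4σ) = 2.059×10¹⁰ K⁴.

T ≈ 379 K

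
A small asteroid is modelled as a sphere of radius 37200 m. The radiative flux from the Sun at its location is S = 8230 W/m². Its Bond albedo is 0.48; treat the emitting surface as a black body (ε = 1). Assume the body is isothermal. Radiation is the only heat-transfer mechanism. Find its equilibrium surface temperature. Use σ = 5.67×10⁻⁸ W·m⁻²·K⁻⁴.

T ≈ 371 K

At equilibrium, absorbed power = emitted power.
Absorbing cross-section = πr² = 4.347×10⁹ m²; emitting surface = 4πr² = 1.739×10¹⁰ m² (ratio 4).
(1−a)S·A_cross = εσ·A_surf·T⁴  ⇒  T⁴ = (1−a)S/(4σ).
T⁴ = 0.520·8230/(4·5.67×10⁻⁸) = 1.887×10¹⁰ K⁴.
T = (1.887×10¹⁰)^(1/4).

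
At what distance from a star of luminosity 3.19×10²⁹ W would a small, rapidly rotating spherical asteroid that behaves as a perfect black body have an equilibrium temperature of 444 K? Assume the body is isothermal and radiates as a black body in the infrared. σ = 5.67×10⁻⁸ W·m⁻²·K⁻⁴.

d ≈ 1.70×10¹² m

For an isothermal black-emitting sphere, (1−a)S·πr² = σ·4πr²·T⁴ ⇒ S = 4σT⁴/(1−a).
S = 4·5.67×10⁻⁸·(444)⁴/1.00 = 8814 W/m².
Flux falls as S = L/(4πd²), so d = √(L/(4πS)) = √(3.19×10²⁹/(4π·8814)).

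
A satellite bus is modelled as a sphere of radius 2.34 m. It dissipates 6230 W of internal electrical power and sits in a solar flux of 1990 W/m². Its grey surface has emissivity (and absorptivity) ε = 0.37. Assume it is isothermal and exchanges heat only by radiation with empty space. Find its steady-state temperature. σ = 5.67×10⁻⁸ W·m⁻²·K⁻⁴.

At steady state, absorbed solar power + internal power = radiated power.
Absorbed: α·S·A_cross = 0.37·1990·17.20 = 12670 W (cross-section πr²).
Total input = 12670 + 6230 = 18900 W.
Radiated: εσ·A_surf·T⁴ with A_surf = 4πr² = 68.81 m².
T⁴ = 18900/(0.37·5.67×10⁻⁸·68.81) = 1.309×10¹⁰ K⁴.

T ≈ 338 K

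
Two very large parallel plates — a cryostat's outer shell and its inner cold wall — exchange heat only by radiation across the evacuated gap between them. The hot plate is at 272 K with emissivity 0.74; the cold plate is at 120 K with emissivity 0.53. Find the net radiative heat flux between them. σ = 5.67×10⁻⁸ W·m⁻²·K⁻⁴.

q ≈ 133 W/m²

For two infinite grey parallel plates, q = σ(T₁⁴ − T₂⁴)/(1/ε₁ + 1/ε₂ − 1).
T₁⁴ − T₂⁴ = 5.474×10⁹ − 2.074×10⁸ = 5.266×10⁹ K⁴.
1/ε₁ + 1/ε₂ − 1 = 1.351 + 1.887 − 1 = 2.238.
q = 5.67×10⁻⁸ × 5.266×10⁹ / 2.238.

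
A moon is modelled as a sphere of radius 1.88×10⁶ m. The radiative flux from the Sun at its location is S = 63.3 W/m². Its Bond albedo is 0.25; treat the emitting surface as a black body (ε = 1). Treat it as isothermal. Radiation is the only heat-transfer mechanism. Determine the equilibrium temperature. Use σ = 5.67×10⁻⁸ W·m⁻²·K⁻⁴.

At equilibrium, absorbed power = emitted power.
Absorbing cross-section = πr² = 1.110×10¹³ m²; emitting surface = 4πr² = 4.441×10¹³ m² (ratio 4).
(1−a)S·A_cross = εσ·A_surf·T⁴  ⇒  T⁴ = (1−a)S/(4σ).
T⁴ = 0.750·63.3/(4·5.67×10⁻⁸) = 2.093×10⁸ K⁴.
T = (2.093×10⁸)^(1/4).

T ≈ 120 K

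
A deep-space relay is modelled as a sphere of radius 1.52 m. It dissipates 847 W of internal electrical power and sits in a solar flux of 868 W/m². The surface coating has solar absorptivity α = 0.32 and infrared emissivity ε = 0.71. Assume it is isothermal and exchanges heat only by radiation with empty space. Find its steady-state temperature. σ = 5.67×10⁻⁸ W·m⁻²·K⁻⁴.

T ≈ 222 K

At steady state, absorbed solar power + internal power = radiated power.
Absorbed: α·S·A_cross = 0.32·868·7.258 = 2016 W (cross-section πr²).
Total input = 2016 + 847 = 2863 W.
Radiated: εσ·A_surf·T⁴ with A_surf = 4πr² = 29.03 m².
T⁴ = 2863/(0.71·5.67×10⁻⁸·29.03) = 2.450×10⁹ K⁴.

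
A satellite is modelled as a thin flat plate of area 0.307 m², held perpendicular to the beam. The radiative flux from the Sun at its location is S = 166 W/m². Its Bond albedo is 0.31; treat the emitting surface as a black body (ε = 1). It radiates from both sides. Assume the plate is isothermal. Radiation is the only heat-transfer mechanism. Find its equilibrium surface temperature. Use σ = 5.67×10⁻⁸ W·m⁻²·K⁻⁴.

At equilibrium, absorbed power = emitted power.
Absorbing cross-section = A = 0.3070 m²; emitting surface = 2A = 0.6140 m² (ratio 2).
(1−a)S·A_cross = εσ·A_surf·T⁴  ⇒  T⁴ = (1−a)S/(2σ).
T⁴ = 0.690·166/(2·5.67×10⁻⁸) = 1.010×10⁹ K⁴.
T = (1.010×10⁹)^(1/4).

T ≈ 178 K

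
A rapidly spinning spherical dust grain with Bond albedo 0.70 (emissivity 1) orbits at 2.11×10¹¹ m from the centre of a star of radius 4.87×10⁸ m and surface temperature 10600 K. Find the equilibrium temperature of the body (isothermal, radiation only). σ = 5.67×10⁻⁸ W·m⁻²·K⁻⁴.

T ≈ 266 K

The star's surface emits σT_*⁴; at distance d the flux is S = σT_*⁴(R_*/d)².
S = 5.67×10⁻⁸·(10600)⁴·(4.87×10⁸/2.11×10¹¹)² = 3813 W/m².
For an isothermal sphere T⁴ = (1−a)S/(4σ) = 5.044×10⁹ K⁴.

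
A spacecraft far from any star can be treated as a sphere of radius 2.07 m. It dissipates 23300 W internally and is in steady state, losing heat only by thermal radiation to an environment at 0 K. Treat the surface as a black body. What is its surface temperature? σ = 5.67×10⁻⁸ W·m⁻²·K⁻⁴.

Steady state: internal power = radiated power, P = εσA T⁴.
Radiating area A = 4πr² = 53.85 m².
T⁴ = P/(εσA) = 23300/(1.0·5.67×10⁻⁸·53.85) = 7.632×10⁹ K⁴.
T = (7.632×10⁹)^(1/4).

T ≈ 296 K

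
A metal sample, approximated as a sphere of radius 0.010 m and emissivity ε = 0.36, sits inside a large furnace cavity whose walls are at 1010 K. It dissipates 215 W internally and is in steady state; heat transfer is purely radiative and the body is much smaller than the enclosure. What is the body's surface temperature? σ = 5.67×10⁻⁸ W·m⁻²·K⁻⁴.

For a small grey body in a large enclosure, net radiated power = εσA(T⁴ − T_w⁴).
Steady state: P = εσA(T⁴ − T_w⁴) with A = 4πr² = 0.001257 m².
T⁴ = P/(εσA) + T_w⁴ = 215/(0.36·5.67×10⁻⁸·0.001257) + (1010)⁴
    = 8.382×10¹² + 1.041×10¹² = 9.423×10¹² K⁴.

T ≈ 1750 K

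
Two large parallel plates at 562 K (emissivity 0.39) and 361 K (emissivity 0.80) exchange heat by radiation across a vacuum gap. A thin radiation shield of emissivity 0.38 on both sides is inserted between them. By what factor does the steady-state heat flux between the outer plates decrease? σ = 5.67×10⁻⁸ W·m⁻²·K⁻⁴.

factor ≈ 2.51

Without shield: q₀ = σΔ(T⁴)/(1/ε₁+1/ε₂−1) with denominator 2.814.
With shield the two gaps are in series; the resistances add: (1/ε₁+1/ε_s−1)+(1/ε_s+1/ε₂−1) = 4.196+2.882 = 7.077.
Heat-flux ratio q₀/q = 7.077/2.814.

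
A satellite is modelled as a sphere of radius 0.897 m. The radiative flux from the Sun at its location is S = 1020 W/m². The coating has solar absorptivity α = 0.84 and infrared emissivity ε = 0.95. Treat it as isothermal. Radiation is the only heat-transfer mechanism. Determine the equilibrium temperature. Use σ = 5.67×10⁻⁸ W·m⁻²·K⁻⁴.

At equilibrium, absorbed power = emitted power.
Absorbing cross-section = πr² = 2.528 m²; emitting surface = 4πr² = 10.11 m² (ratio 4).
αS·A_cross = εσ·A_surf·T⁴  ⇒  T⁴ = αS/(ε·4σ).
T⁴ = 0.840·1020/(0.95·4·5.67×10⁻⁸) = 3.977×10⁹ K⁴.
T = (3.977×10⁹)^(1/4).

T ≈ 251 K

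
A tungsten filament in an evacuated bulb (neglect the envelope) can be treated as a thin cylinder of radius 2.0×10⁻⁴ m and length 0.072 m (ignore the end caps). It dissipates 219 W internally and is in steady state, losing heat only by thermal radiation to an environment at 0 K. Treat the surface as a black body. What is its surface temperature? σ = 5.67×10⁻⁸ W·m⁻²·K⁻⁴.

Steady state: internal power = radiated power, P = εσA T⁴.
Radiating area A = 2πrL = 9.048×10⁻⁵ m².
T⁴ = P/(εσA) = 219/(1.0·5.67×10⁻⁸·9.048×10⁻⁵) = 4.269×10¹³ K⁴.
T = (4.269×10¹³)^(1/4).

T ≈ 2560 K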